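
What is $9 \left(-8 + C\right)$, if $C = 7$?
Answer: $-9$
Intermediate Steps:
$9 \left(-8 + C\right) = 9 \left(-8 + 7\right) = 9 \left(-1\right) = -9$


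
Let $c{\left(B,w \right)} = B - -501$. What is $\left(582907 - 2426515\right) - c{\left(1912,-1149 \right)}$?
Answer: $-1846021$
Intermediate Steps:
$c{\left(B,w \right)} = 501 + B$ ($c{\left(B,w \right)} = B + 501 = 501 + B$)
$\left(582907 - 2426515\right) - c{\left(1912,-1149 \right)} = \left(582907 - 2426515\right) - \left(501 + 1912\right) = \left(582907 - 2426515\right) - 2413 = -1843608 - 2413 = -1846021$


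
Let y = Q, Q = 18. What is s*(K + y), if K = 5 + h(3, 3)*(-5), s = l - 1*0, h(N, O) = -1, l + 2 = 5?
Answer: 84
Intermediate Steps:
l = 3 (l = -2 + 5 = 3)
y = 18
s = 3 (s = 3 - 1*0 = 3 + 0 = 3)
K = 10 (K = 5 - 1*(-5) = 5 + 5 = 10)
s*(K + y) = 3*(10 + 18) = 3*28 = 84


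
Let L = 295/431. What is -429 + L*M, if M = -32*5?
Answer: -232099/431 ≈ -538.51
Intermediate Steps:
M = -160
L = 295/431 (L = 295*(1/431) = 295/431 ≈ 0.68445)
-429 + L*M = -429 + (295/431)*(-160) = -429 - 47200/431 = -232099/431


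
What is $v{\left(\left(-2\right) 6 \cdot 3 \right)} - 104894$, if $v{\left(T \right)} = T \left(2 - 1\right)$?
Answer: $-104930$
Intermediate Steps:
$v{\left(T \right)} = T$ ($v{\left(T \right)} = T 1 = T$)
$v{\left(\left(-2\right) 6 \cdot 3 \right)} - 104894 = \left(-2\right) 6 \cdot 3 - 104894 = \left(-12\right) 3 - 104894 = -36 - 104894 = -104930$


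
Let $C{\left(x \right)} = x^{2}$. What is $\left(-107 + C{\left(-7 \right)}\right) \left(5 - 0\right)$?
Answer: $-290$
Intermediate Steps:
$\left(-107 + C{\left(-7 \right)}\right) \left(5 - 0\right) = \left(-107 + \left(-7\right)^{2}\right) \left(5 - 0\right) = \left(-107 + 49\right) \left(5 + 0\right) = \left(-58\right) 5 = -290$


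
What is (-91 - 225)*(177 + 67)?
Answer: -77104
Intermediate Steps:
(-91 - 225)*(177 + 67) = -316*244 = -77104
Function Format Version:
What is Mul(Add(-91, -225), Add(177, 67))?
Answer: -77104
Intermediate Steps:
Mul(Add(-91, -225), Add(177, 67)) = Mul(-316, 244) = -77104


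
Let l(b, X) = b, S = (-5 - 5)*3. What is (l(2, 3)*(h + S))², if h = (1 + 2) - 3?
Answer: 3600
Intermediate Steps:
h = 0 (h = 3 - 3 = 0)
S = -30 (S = -10*3 = -30)
(l(2, 3)*(h + S))² = (2*(0 - 30))² = (2*(-30))² = (-60)² = 3600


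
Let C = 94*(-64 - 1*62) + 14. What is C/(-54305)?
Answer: 2366/10861 ≈ 0.21784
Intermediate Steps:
C = -11830 (C = 94*(-64 - 62) + 14 = 94*(-126) + 14 = -11844 + 14 = -11830)
C/(-54305) = -11830/(-54305) = -11830*(-1/54305) = 2366/10861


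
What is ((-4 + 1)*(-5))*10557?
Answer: 158355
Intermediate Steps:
((-4 + 1)*(-5))*10557 = -3*(-5)*10557 = 15*10557 = 158355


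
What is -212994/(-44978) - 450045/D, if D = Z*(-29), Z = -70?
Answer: -1980974619/9130534 ≈ -216.96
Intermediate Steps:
D = 2030 (D = -70*(-29) = 2030)
-212994/(-44978) - 450045/D = -212994/(-44978) - 450045/2030 = -212994*(-1/44978) - 450045*1/2030 = 106497/22489 - 90009/406 = -1980974619/9130534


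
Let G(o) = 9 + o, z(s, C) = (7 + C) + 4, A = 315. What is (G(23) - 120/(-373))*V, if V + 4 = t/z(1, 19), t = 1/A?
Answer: -227852372/1762425 ≈ -129.28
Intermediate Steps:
z(s, C) = 11 + C
t = 1/315 ≈ 0.0031746
V = -37799/9450 (V = -4 + 1/(315*(11 + 19)) = -4 + (1/315)/30 = -4 + (1/315)*(1/30) = -4 + 1/9450 = -37799/9450 ≈ -3.9999)
(G(23) - 120/(-373))*V = ((9 + 23) - 120/(-373))*(-37799/9450) = (32 - 120*(-1/373))*(-37799/9450) = (32 + 120/373)*(-37799/9450) = (12056/373)*(-37799/9450) = -227852372/1762425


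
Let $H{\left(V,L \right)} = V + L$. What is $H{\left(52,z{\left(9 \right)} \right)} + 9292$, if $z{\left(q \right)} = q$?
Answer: $9353$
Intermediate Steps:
$H{\left(V,L \right)} = L + V$
$H{\left(52,z{\left(9 \right)} \right)} + 9292 = \left(9 + 52\right) + 9292 = 61 + 9292 = 9353$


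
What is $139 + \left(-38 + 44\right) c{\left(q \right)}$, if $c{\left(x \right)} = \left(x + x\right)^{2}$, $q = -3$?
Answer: $355$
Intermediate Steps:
$c{\left(x \right)} = 4 x^{2}$ ($c{\left(x \right)} = \left(2 x\right)^{2} = 4 x^{2}$)
$139 + \left(-38 + 44\right) c{\left(q \right)} = 139 + \left(-38 + 44\right) 4 \left(-3\right)^{2} = 139 + 6 \cdot 4 \cdot 9 = 139 + 6 \cdot 36 = 139 + 216 = 355$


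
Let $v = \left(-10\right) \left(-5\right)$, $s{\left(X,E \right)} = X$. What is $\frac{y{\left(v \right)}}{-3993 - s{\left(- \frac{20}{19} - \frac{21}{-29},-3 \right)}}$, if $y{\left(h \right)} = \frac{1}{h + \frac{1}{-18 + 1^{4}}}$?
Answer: $- \frac{9367}{1867767738} \approx -5.0151 \cdot 10^{-6}$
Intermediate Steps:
$v = 50$
$y{\left(h \right)} = \frac{1}{- \frac{1}{17} + h}$ ($y{\left(h \right)} = \frac{1}{h + \frac{1}{-18 + 1}} = \frac{1}{h + \frac{1}{-17}} = \frac{1}{h - \frac{1}{17}} = \frac{1}{- \frac{1}{17} + h}$)
$\frac{y{\left(v \right)}}{-3993 - s{\left(- \frac{20}{19} - \frac{21}{-29},-3 \right)}} = \frac{17 \frac{1}{-1 + 17 \cdot 50}}{-3993 - \left(- \frac{20}{19} - \frac{21}{-29}\right)} = \frac{17 \frac{1}{-1 + 850}}{-3993 - \left(\left(-20\right) \frac{1}{19} - - \frac{21}{29}\right)} = \frac{17 \cdot \frac{1}{849}}{-3993 - \left(- \frac{20}{19} + \frac{21}{29}\right)} = \frac{17 \cdot \frac{1}{849}}{-3993 - - \frac{181}{551}} = \frac{17}{849 \left(-3993 + \frac{181}{551}\right)} = \frac{17}{849 \left(- \frac{2199962}{551}\right)} = \frac{17}{849} \left(- \frac{551}{2199962}\right) = - \frac{9367}{1867767738}$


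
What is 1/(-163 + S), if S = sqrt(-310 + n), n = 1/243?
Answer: -39609/6531596 - 9*I*sqrt(225987)/6531596 ≈ -0.0060642 - 0.00065504*I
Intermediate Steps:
n = 1/243 ≈ 0.0041152
S = I*sqrt(225987)/27 (S = sqrt(-310 + 1/243) = sqrt(-75329/243) = I*sqrt(225987)/27 ≈ 17.607*I)
1/(-163 + S) = 1/(-163 + I*sqrt(225987)/27)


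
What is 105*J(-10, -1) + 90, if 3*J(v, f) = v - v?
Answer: 90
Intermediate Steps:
J(v, f) = 0 (J(v, f) = (v - v)/3 = (⅓)*0 = 0)
105*J(-10, -1) + 90 = 105*0 + 90 = 0 + 90 = 90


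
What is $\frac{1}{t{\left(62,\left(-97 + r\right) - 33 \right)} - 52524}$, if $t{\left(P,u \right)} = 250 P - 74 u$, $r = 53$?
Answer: $- \frac{1}{31326} \approx -3.1922 \cdot 10^{-5}$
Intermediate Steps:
$t{\left(P,u \right)} = - 74 u + 250 P$
$\frac{1}{t{\left(62,\left(-97 + r\right) - 33 \right)} - 52524} = \frac{1}{\left(- 74 \left(\left(-97 + 53\right) - 33\right) + 250 \cdot 62\right) - 52524} = \frac{1}{\left(- 74 \left(-44 - 33\right) + 15500\right) - 52524} = \frac{1}{\left(\left(-74\right) \left(-77\right) + 15500\right) - 52524} = \frac{1}{\left(5698 + 15500\right) - 52524} = \frac{1}{21198 - 52524} = \frac{1}{-31326} = - \frac{1}{31326}$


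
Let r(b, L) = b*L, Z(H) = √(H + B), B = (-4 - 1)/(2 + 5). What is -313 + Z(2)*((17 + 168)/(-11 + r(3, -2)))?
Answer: -313 - 555*√7/119 ≈ -325.34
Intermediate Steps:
B = -5/7 ≈ -0.71429
Z(H) = √(-5/7 + H) (Z(H) = √(H - 5/7) = √(-5/7 + H))
r(b, L) = L*b
-313 + Z(2)*((17 + 168)/(-11 + r(3, -2))) = -313 + (√(-35 + 49*2)/7)*((17 + 168)/(-11 - 2*3)) = -313 + (√(-35 + 98)/7)*(185/(-11 - 6)) = -313 + (√63/7)*(185/(-17)) = -313 + ((3*√7)/7)*(185*(-1/17)) = -313 + (3*√7/7)*(-185/17) = -313 - 555*√7/119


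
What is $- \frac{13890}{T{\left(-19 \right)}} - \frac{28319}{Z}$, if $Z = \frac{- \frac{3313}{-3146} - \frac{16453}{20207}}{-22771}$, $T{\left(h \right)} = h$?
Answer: $\frac{6437080269818612}{2384367} \approx 2.6997 \cdot 10^{9}$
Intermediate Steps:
$Z = - \frac{125493}{11963473522}$ ($Z = \left(\left(-3313\right) \left(- \frac{1}{3146}\right) - \frac{16453}{20207}\right) \left(- \frac{1}{22771}\right) = \left(\frac{3313}{3146} - \frac{16453}{20207}\right) \left(- \frac{1}{22771}\right) = \frac{125493}{525382} \left(- \frac{1}{22771}\right) = - \frac{125493}{11963473522} \approx -1.049 \cdot 10^{-5}$)
$- \frac{13890}{T{\left(-19 \right)}} - \frac{28319}{Z} = - \frac{13890}{-19} - \frac{28319}{- \frac{125493}{11963473522}} = \left(-13890\right) \left(- \frac{1}{19}\right) - - \frac{338793606669518}{125493} = \frac{13890}{19} + \frac{338793606669518}{125493} = \frac{6437080269818612}{2384367}$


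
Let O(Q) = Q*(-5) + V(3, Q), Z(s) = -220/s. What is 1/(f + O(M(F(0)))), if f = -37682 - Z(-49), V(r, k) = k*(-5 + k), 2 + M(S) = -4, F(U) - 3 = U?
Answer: -49/1841934 ≈ -2.6602e-5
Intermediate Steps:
F(U) = 3 + U
M(S) = -6 (M(S) = -2 - 4 = -6)
O(Q) = -5*Q + Q*(-5 + Q) (O(Q) = Q*(-5) + Q*(-5 + Q) = -5*Q + Q*(-5 + Q))
f = -1846638/49 (f = -37682 - (-220)/(-49) = -37682 - (-220)*(-1)/49 = -37682 - 1*220/49 = -37682 - 220/49 = -1846638/49 ≈ -37687.)
1/(f + O(M(F(0)))) = 1/(-1846638/49 - 6*(-10 - 6)) = 1/(-1846638/49 - 6*(-16)) = 1/(-1846638/49 + 96) = 1/(-1841934/49) = -49/1841934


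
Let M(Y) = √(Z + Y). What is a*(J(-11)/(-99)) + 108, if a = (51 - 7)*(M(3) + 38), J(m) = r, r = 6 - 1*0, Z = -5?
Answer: 20/3 - 8*I*√2/3 ≈ 6.6667 - 3.7712*I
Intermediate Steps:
r = 6 (r = 6 + 0 = 6)
M(Y) = √(-5 + Y)
J(m) = 6
a = 1672 + 44*I*√2 (a = (51 - 7)*(√(-5 + 3) + 38) = 44*(√(-2) + 38) = 44*(I*√2 + 38) = 44*(38 + I*√2) = 1672 + 44*I*√2 ≈ 1672.0 + 62.225*I)
a*(J(-11)/(-99)) + 108 = (1672 + 44*I*√2)*(6/(-99)) + 108 = (1672 + 44*I*√2)*(6*(-1/99)) + 108 = (1672 + 44*I*√2)*(-2/33) + 108 = (-304/3 - 8*I*√2/3) + 108 = 20/3 - 8*I*√2/3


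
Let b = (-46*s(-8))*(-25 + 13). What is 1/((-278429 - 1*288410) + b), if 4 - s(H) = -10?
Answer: -1/559111 ≈ -1.7886e-6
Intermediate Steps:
s(H) = 14 (s(H) = 4 - 1*(-10) = 4 + 10 = 14)
b = 7728 (b = (-46*14)*(-25 + 13) = -644*(-12) = 7728)
1/((-278429 - 1*288410) + b) = 1/((-278429 - 1*288410) + 7728) = 1/((-278429 - 288410) + 7728) = 1/(-566839 + 7728) = 1/(-559111) = -1/559111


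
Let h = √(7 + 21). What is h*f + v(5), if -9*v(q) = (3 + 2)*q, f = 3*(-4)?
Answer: -25/9 - 24*√7 ≈ -66.276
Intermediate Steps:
f = -12
v(q) = -5*q/9 (v(q) = -(3 + 2)*q/9 = -5*q/9)
h = 2*√7 (h = √28 = 2*√7 ≈ 5.2915)
h*f + v(5) = (2*√7)*(-12) - 5/9*5 = -24*√7 - 25/9 = -25/9 - 24*√7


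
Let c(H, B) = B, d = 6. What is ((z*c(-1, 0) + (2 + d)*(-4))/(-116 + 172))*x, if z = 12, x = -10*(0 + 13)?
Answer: 520/7 ≈ 74.286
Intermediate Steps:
x = -130 (x = -10*13 = -130)
((z*c(-1, 0) + (2 + d)*(-4))/(-116 + 172))*x = ((12*0 + (2 + 6)*(-4))/(-116 + 172))*(-130) = ((0 + 8*(-4))/56)*(-130) = ((0 - 32)*(1/56))*(-130) = -32*1/56*(-130) = -4/7*(-130) = 520/7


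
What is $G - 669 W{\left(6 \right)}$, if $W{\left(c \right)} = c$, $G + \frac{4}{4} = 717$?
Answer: $-3298$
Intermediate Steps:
$G = 716$ ($G = -1 + 717 = 716$)
$G - 669 W{\left(6 \right)} = 716 - 4014 = -3298$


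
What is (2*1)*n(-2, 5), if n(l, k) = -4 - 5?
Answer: -18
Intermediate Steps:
n(l, k) = -9
(2*1)*n(-2, 5) = (2*1)*(-9) = 2*(-9) = -18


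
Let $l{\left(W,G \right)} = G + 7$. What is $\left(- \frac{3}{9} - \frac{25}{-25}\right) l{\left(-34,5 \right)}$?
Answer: $8$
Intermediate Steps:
$l{\left(W,G \right)} = 7 + G$
$\left(- \frac{3}{9} - \frac{25}{-25}\right) l{\left(-34,5 \right)} = \left(- \frac{3}{9} - \frac{25}{-25}\right) \left(7 + 5\right) = \left(\left(-3\right) \frac{1}{9} - -1\right) 12 = \left(- \frac{1}{3} + 1\right) 12 = \frac{2}{3} \cdot 12 = 8$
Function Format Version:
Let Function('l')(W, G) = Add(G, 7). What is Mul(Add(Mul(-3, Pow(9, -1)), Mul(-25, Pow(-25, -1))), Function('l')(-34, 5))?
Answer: 8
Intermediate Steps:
Function('l')(W, G) = Add(7, G)
Mul(Add(Mul(-3, Pow(9, -1)), Mul(-25, Pow(-25, -1))), Function('l')(-34, 5)) = Mul(Add(Mul(-3, Pow(9, -1)), Mul(-25, Pow(-25, -1))), Add(7, 5)) = Mul(Add(Mul(-3, Rational(1, 9)), Mul(-25, Rational(-1, 25))), 12) = Mul(Add(Rational(-1, 3), 1), 12) = Mul(Rational(2, 3), 12) = 8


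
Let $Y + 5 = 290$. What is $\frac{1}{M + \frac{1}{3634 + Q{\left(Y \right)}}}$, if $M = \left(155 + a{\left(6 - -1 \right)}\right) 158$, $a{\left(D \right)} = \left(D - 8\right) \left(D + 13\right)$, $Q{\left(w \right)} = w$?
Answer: $\frac{3919}{83592271} \approx 4.6882 \cdot 10^{-5}$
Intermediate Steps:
$Y = 285$ ($Y = -5 + 290 = 285$)
$a{\left(D \right)} = \left(-8 + D\right) \left(13 + D\right)$
$M = 21330$ ($M = \left(155 + \left(-104 + \left(6 - -1\right)^{2} + 5 \left(6 - -1\right)\right)\right) 158 = \left(155 + \left(-104 + \left(6 + 1\right)^{2} + 5 \left(6 + 1\right)\right)\right) 158 = \left(155 + \left(-104 + 7^{2} + 5 \cdot 7\right)\right) 158 = \left(155 + \left(-104 + 49 + 35\right)\right) 158 = \left(155 - 20\right) 158 = 135 \cdot 158 = 21330$)
$\frac{1}{M + \frac{1}{3634 + Q{\left(Y \right)}}} = \frac{1}{21330 + \frac{1}{3634 + 285}} = \frac{1}{21330 + \frac{1}{3919}} = \frac{1}{\frac{83592271}{3919}} = \frac{3919}{83592271}$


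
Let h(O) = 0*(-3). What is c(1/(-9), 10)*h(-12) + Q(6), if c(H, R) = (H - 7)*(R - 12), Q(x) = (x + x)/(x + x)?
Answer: 1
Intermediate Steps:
h(O) = 0
Q(x) = 1 (Q(x) = (2*x)/((2*x)) = (2*x)*(1/(2*x)) = 1)
c(H, R) = (-12 + R)*(-7 + H) (c(H, R) = (-7 + H)*(-12 + R) = (-12 + R)*(-7 + H))
c(1/(-9), 10)*h(-12) + Q(6) = (84 - 12/(-9) - 7*10 + 10/(-9))*0 + 1 = (84 - 12*(-⅑) - 70 - ⅑*10)*0 + 1 = (84 + 4/3 - 70 - 10/9)*0 + 1 = (128/9)*0 + 1 = 0 + 1 = 1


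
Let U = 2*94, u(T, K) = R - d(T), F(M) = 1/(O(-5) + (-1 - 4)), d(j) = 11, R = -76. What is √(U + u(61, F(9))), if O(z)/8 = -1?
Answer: √101 ≈ 10.050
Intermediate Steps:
O(z) = -8 (O(z) = 8*(-1) = -8)
F(M) = -1/13 (F(M) = 1/(-8 + (-1 - 4)) = 1/(-8 - 5) = 1/(-13) = -1/13)
u(T, K) = -87 (u(T, K) = -76 - 1*11 = -76 - 11 = -87)
U = 188
√(U + u(61, F(9))) = √(188 - 87) = √101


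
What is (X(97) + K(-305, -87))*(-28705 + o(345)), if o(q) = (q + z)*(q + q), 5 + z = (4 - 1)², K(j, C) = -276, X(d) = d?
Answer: -37966795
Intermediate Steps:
z = 4 (z = -5 + (4 - 1)² = -5 + 3² = -5 + 9 = 4)
o(q) = 2*q*(4 + q) (o(q) = (q + 4)*(q + q) = (4 + q)*(2*q) = 2*q*(4 + q))
(X(97) + K(-305, -87))*(-28705 + o(345)) = (97 - 276)*(-28705 + 2*345*(4 + 345)) = -179*(-28705 + 2*345*349) = -179*(-28705 + 240810) = -179*212105 = -37966795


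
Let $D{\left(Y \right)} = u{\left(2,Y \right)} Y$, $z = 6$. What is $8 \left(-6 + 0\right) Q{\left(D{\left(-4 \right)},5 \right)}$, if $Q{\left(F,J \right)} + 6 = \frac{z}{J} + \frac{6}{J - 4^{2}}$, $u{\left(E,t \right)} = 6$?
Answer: $\frac{14112}{55} \approx 256.58$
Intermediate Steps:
$D{\left(Y \right)} = 6 Y$
$Q{\left(F,J \right)} = -6 + \frac{6}{J} + \frac{6}{-16 + J}$ ($Q{\left(F,J \right)} = -6 + \left(\frac{6}{J} + \frac{6}{J - 4^{2}}\right) = -6 + \left(\frac{6}{J} + \frac{6}{J - 16}\right) = -6 + \left(\frac{6}{J} + \frac{6}{-16 + J}\right) = -6 + \frac{6}{J} + \frac{6}{-16 + J}$)
$8 \left(-6 + 0\right) Q{\left(D{\left(-4 \right)},5 \right)} = 8 \left(-6 + 0\right) \frac{6 \left(-16 - 5^{2} + 18 \cdot 5\right)}{5 \left(-16 + 5\right)} = 8 \left(-6\right) 6 \cdot \frac{1}{5} \frac{1}{-11} \left(-16 - 25 + 90\right) = - 48 \cdot 6 \cdot \frac{1}{5} \left(- \frac{1}{11}\right) \left(-16 - 25 + 90\right) = - 48 \cdot 6 \cdot \frac{1}{5} \left(- \frac{1}{11}\right) 49 = \left(-48\right) \left(- \frac{294}{55}\right) = \frac{14112}{55}$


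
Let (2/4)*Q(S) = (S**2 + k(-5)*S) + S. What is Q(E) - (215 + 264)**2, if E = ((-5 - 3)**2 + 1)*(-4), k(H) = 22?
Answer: -106201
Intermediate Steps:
E = -260 (E = ((-8)**2 + 1)*(-4) = (64 + 1)*(-4) = 65*(-4) = -260)
Q(S) = 2*S**2 + 46*S (Q(S) = 2*((S**2 + 22*S) + S) = 2*(S**2 + 23*S) = 2*S**2 + 46*S)
Q(E) - (215 + 264)**2 = 2*(-260)*(23 - 260) - (215 + 264)**2 = 2*(-260)*(-237) - 1*479**2 = 123240 - 1*229441 = 123240 - 229441 = -106201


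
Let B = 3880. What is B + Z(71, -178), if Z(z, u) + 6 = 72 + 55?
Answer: 4001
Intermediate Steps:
Z(z, u) = 121 (Z(z, u) = -6 + (72 + 55) = -6 + 127 = 121)
B + Z(71, -178) = 3880 + 121 = 4001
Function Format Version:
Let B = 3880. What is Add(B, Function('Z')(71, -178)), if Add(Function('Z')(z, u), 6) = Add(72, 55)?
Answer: 4001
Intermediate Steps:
Function('Z')(z, u) = 121 (Function('Z')(z, u) = Add(-6, Add(72, 55)) = Add(-6, 127) = 121)
Add(B, Function('Z')(71, -178)) = Add(3880, 121) = 4001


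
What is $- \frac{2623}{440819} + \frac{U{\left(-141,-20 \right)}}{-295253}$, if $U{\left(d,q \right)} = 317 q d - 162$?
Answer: $- \frac{394768772801}{130153132207} \approx -3.0331$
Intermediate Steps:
$U{\left(d,q \right)} = -162 + 317 d q$ ($U{\left(d,q \right)} = 317 d q - 162 = -162 + 317 d q$)
$- \frac{2623}{440819} + \frac{U{\left(-141,-20 \right)}}{-295253} = - \frac{2623}{440819} + \frac{-162 + 317 \left(-141\right) \left(-20\right)}{-295253} = \left(-2623\right) \frac{1}{440819} + \left(-162 + 893940\right) \left(- \frac{1}{295253}\right) = - \frac{2623}{440819} + 893778 \left(- \frac{1}{295253}\right) = - \frac{2623}{440819} - \frac{893778}{295253} = - \frac{394768772801}{130153132207}$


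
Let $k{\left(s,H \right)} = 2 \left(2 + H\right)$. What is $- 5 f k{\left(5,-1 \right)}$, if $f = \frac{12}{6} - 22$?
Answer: $200$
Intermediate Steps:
$k{\left(s,H \right)} = 4 + 2 H$
$f = -20$ ($f = 12 \cdot \frac{1}{6} - 22 = 2 - 22 = -20$)
$- 5 f k{\left(5,-1 \right)} = \left(-5\right) \left(-20\right) \left(4 + 2 \left(-1\right)\right) = 100 \left(4 - 2\right) = 100 \cdot 2 = 200$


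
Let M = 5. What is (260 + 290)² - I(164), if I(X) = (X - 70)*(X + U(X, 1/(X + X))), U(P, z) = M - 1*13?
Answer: 287836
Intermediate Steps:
U(P, z) = -8 (U(P, z) = 5 - 1*13 = 5 - 13 = -8)
I(X) = (-70 + X)*(-8 + X) (I(X) = (X - 70)*(X - 8) = (-70 + X)*(-8 + X))
(260 + 290)² - I(164) = (260 + 290)² - (560 + 164² - 78*164) = 550² - (560 + 26896 - 12792) = 302500 - 1*14664 = 302500 - 14664 = 287836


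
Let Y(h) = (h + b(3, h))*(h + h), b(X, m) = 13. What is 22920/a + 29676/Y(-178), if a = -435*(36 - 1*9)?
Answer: -5543201/3832785 ≈ -1.4463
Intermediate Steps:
a = -11745 (a = -435*(36 - 9) = -435*27 = -11745)
Y(h) = 2*h*(13 + h) (Y(h) = (h + 13)*(h + h) = (13 + h)*(2*h) = 2*h*(13 + h))
22920/a + 29676/Y(-178) = 22920/(-11745) + 29676/((2*(-178)*(13 - 178))) = 22920*(-1/11745) + 29676/((2*(-178)*(-165))) = -1528/783 + 29676/58740 = -1528/783 + 29676*(1/58740) = -1528/783 + 2473/4895 = -5543201/3832785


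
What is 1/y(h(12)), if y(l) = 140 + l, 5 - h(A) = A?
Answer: 1/133 ≈ 0.0075188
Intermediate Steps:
h(A) = 5 - A
1/y(h(12)) = 1/(140 + (5 - 1*12)) = 1/(140 + (5 - 12)) = 1/(140 - 7) = 1/133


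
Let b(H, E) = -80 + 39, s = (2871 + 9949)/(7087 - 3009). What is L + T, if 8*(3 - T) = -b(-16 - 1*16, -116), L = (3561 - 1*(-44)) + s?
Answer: 58821377/16312 ≈ 3606.0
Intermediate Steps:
s = 6410/2039 (s = 12820/4078 = 12820*(1/4078) = 6410/2039 ≈ 3.1437)
b(H, E) = -41
L = 7357005/2039 (L = (3561 - 1*(-44)) + 6410/2039 = (3561 + 44) + 6410/2039 = 3605 + 6410/2039 = 7357005/2039 ≈ 3608.1)
T = -17/8 (T = 3 - (-1)*(-41)/8 = 3 - ⅛*41 = 3 - 41/8 = -17/8 ≈ -2.1250)
L + T = 7357005/2039 - 17/8 = 58821377/16312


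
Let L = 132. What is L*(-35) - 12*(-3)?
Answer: -4584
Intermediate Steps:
L*(-35) - 12*(-3) = 132*(-35) - 12*(-3) = -4620 + 36 = -4584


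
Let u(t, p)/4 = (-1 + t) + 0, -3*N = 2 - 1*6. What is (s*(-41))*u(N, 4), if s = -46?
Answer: 7544/3 ≈ 2514.7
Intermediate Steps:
N = 4/3 (N = -(2 - 1*6)/3 = -(2 - 6)/3 = -⅓*(-4) = 4/3 ≈ 1.3333)
u(t, p) = -4 + 4*t (u(t, p) = 4*((-1 + t) + 0) = 4*(-1 + t) = -4 + 4*t)
(s*(-41))*u(N, 4) = (-46*(-41))*(-4 + 4*(4/3)) = 1886*(-4 + 16/3) = 1886*(4/3) = 7544/3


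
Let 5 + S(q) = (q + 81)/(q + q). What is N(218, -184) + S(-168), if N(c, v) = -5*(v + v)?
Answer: 205549/112 ≈ 1835.3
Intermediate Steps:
N(c, v) = -10*v
S(q) = -5 + (81 + q)/(2*q) (S(q) = -5 + (q + 81)/(q + q) = -5 + (81 + q)/((2*q)) = -5 + (81 + q)*(1/(2*q)) = -5 + (81 + q)/(2*q))
N(218, -184) + S(-168) = -10*(-184) + (9/2)*(9 - 1*(-168))/(-168) = 1840 + (9/2)*(-1/168)*(9 + 168) = 1840 + (9/2)*(-1/168)*177 = 1840 - 531/112 = 205549/112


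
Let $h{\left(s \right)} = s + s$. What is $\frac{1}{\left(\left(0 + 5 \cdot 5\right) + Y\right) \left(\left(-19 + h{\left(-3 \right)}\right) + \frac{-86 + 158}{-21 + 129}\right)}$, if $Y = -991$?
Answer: $\frac{1}{23506} \approx 4.2542 \cdot 10^{-5}$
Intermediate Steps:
$h{\left(s \right)} = 2 s$
$\frac{1}{\left(\left(0 + 5 \cdot 5\right) + Y\right) \left(\left(-19 + h{\left(-3 \right)}\right) + \frac{-86 + 158}{-21 + 129}\right)} = \frac{1}{\left(\left(0 + 5 \cdot 5\right) - 991\right) \left(\left(-19 + 2 \left(-3\right)\right) + \frac{-86 + 158}{-21 + 129}\right)} = \frac{1}{\left(\left(0 + 25\right) - 991\right) \left(\left(-19 - 6\right) + \frac{72}{108}\right)} = \frac{1}{\left(25 - 991\right) \left(-25 + 72 \cdot \frac{1}{108}\right)} = \frac{1}{\left(-966\right) \left(-25 + \frac{2}{3}\right)} = - \frac{1}{966 \left(- \frac{73}{3}\right)} = \left(- \frac{1}{966}\right) \left(- \frac{3}{73}\right) = \frac{1}{23506}$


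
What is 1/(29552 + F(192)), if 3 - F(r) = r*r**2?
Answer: -1/7048333 ≈ -1.4188e-7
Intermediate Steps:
F(r) = 3 - r**3 (F(r) = 3 - r*r**2 = 3 - r**3)
1/(29552 + F(192)) = 1/(29552 + (3 - 1*192**3)) = 1/(29552 + (3 - 1*7077888)) = 1/(29552 + (3 - 7077888)) = 1/(29552 - 7077885) = 1/(-7048333) = -1/7048333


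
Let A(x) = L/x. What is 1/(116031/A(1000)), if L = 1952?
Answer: 244/14503875 ≈ 1.6823e-5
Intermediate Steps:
A(x) = 1952/x
1/(116031/A(1000)) = 1/(116031/((1952/1000))) = 1/(116031/((1952*(1/1000)))) = 1/(116031/(244/125)) = 1/(116031*(125/244)) = 1/(14503875/244) = 244/14503875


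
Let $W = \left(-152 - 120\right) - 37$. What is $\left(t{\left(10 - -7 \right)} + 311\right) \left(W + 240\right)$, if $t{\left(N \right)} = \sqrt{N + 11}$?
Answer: $-21459 - 138 \sqrt{7} \approx -21824.0$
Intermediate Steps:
$W = -309$ ($W = -272 - 37 = -309$)
$t{\left(N \right)} = \sqrt{11 + N}$
$\left(t{\left(10 - -7 \right)} + 311\right) \left(W + 240\right) = \left(\sqrt{11 + \left(10 - -7\right)} + 311\right) \left(-309 + 240\right) = \left(\sqrt{11 + \left(10 + 7\right)} + 311\right) \left(-69\right) = \left(\sqrt{11 + 17} + 311\right) \left(-69\right) = \left(\sqrt{28} + 311\right) \left(-69\right) = \left(2 \sqrt{7} + 311\right) \left(-69\right) = \left(311 + 2 \sqrt{7}\right) \left(-69\right) = -21459 - 138 \sqrt{7}$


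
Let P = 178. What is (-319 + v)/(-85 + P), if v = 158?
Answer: -161/93 ≈ -1.7312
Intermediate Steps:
(-319 + v)/(-85 + P) = (-319 + 158)/(-85 + 178) = -161/93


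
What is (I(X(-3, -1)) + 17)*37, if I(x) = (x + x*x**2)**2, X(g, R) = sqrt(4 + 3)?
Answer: 17205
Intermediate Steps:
X(g, R) = sqrt(7)
I(x) = (x + x**3)**2
(I(X(-3, -1)) + 17)*37 = ((sqrt(7))**2*(1 + (sqrt(7))**2)**2 + 17)*37 = (7*(1 + 7)**2 + 17)*37 = (7*8**2 + 17)*37 = (7*64 + 17)*37 = (448 + 17)*37 = 465*37 = 17205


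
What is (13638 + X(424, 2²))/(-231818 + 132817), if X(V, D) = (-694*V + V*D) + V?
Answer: 278498/99001 ≈ 2.8131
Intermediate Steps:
X(V, D) = -693*V + D*V (X(V, D) = (-694*V + D*V) + V = -693*V + D*V)
(13638 + X(424, 2²))/(-231818 + 132817) = (13638 + 424*(-693 + 2²))/(-231818 + 132817) = (13638 + 424*(-693 + 4))/(-99001) = (13638 + 424*(-689))*(-1/99001) = (13638 - 292136)*(-1/99001) = -278498*(-1/99001) = 278498/99001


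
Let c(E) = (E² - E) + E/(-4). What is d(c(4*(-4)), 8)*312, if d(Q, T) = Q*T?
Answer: 688896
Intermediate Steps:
c(E) = E² - 5*E/4 (c(E) = (E² - E) + E*(-¼) = (E² - E) - E/4 = E² - 5*E/4)
d(c(4*(-4)), 8)*312 = (((4*(-4))*(-5 + 4*(4*(-4)))/4)*8)*312 = (((¼)*(-16)*(-5 + 4*(-16)))*8)*312 = (((¼)*(-16)*(-5 - 64))*8)*312 = (((¼)*(-16)*(-69))*8)*312 = (276*8)*312 = 2208*312 = 688896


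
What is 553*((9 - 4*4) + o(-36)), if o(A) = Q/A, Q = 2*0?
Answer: -3871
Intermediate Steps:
Q = 0
o(A) = 0 (o(A) = 0/A = 0)
553*((9 - 4*4) + o(-36)) = 553*((9 - 4*4) + 0) = 553*((9 - 16) + 0) = 553*(-7 + 0) = 553*(-7) = -3871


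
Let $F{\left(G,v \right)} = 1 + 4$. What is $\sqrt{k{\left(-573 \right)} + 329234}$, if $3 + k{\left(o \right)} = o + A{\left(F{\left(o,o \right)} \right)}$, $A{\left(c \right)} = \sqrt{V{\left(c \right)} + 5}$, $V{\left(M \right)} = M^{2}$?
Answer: $\sqrt{328658 + \sqrt{30}} \approx 573.29$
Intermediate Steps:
$F{\left(G,v \right)} = 5$
$A{\left(c \right)} = \sqrt{5 + c^{2}}$ ($A{\left(c \right)} = \sqrt{c^{2} + 5} = \sqrt{5 + c^{2}}$)
$k{\left(o \right)} = -3 + o + \sqrt{30}$ ($k{\left(o \right)} = -3 + \left(o + \sqrt{5 + 5^{2}}\right) = -3 + \left(o + \sqrt{5 + 25}\right) = -3 + \left(o + \sqrt{30}\right) = -3 + o + \sqrt{30}$)
$\sqrt{k{\left(-573 \right)} + 329234} = \sqrt{\left(-3 - 573 + \sqrt{30}\right) + 329234} = \sqrt{\left(-576 + \sqrt{30}\right) + 329234} = \sqrt{328658 + \sqrt{30}}$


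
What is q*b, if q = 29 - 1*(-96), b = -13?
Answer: -1625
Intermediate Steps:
q = 125 (q = 29 + 96 = 125)
q*b = 125*(-13) = -1625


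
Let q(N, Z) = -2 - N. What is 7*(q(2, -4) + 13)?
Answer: 63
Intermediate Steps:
7*(q(2, -4) + 13) = 7*((-2 - 1*2) + 13) = 7*((-2 - 2) + 13) = 7*(-4 + 13) = 7*9 = 63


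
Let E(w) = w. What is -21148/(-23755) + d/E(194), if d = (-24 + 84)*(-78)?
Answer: -53535344/2304235 ≈ -23.233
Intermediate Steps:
d = -4680 (d = 60*(-78) = -4680)
-21148/(-23755) + d/E(194) = -21148/(-23755) - 4680/194 = -21148*(-1/23755) - 4680*1/194 = 21148/23755 - 2340/97 = -53535344/2304235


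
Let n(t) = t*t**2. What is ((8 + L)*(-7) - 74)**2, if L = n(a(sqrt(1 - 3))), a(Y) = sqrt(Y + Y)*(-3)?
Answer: 4*(65 - 378*2**(1/4)*I**(3/2))**2 ≈ 1.8219e+5 - 9.7356e+5*I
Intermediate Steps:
a(Y) = -3*sqrt(2)*sqrt(Y) (a(Y) = sqrt(2*Y)*(-3) = (sqrt(2)*sqrt(Y))*(-3) = -3*sqrt(2)*sqrt(Y))
n(t) = t**3
L = -108*2**(1/4)*I**(3/2) (L = (-3*sqrt(2)*sqrt(sqrt(1 - 3)))**3 = (-3*sqrt(2)*sqrt(sqrt(-2)))**3 = (-3*sqrt(2)*sqrt(I*sqrt(2)))**3 = (-3*sqrt(2)*2**(1/4)*sqrt(I))**3 = (-3*2**(3/4)*sqrt(I))**3 = -108*2**(1/4)*I**(3/2) ≈ 90.817 - 90.817*I)
((8 + L)*(-7) - 74)**2 = ((8 - 108*2**(1/4)*I**(3/2))*(-7) - 74)**2 = ((-56 + 756*2**(1/4)*I**(3/2)) - 74)**2 = (-130 + 756*2**(1/4)*I**(3/2))**2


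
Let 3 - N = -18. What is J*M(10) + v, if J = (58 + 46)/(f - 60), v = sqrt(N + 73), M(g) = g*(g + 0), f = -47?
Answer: -10400/107 + sqrt(94) ≈ -87.501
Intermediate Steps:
N = 21 (N = 3 - 1*(-18) = 3 + 18 = 21)
M(g) = g**2 (M(g) = g*g = g**2)
v = sqrt(94) (v = sqrt(21 + 73) = sqrt(94) ≈ 9.6954)
J = -104/107 (J = (58 + 46)/(-47 - 60) = 104/(-107) = 104*(-1/107) = -104/107 ≈ -0.97196)
J*M(10) + v = -104/107*10**2 + sqrt(94) = -104/107*100 + sqrt(94) = -10400/107 + sqrt(94)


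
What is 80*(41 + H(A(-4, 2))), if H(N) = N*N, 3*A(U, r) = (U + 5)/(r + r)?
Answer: 29525/9 ≈ 3280.6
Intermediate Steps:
A(U, r) = (5 + U)/(6*r) (A(U, r) = ((U + 5)/(r + r))/3 = ((5 + U)/((2*r)))/3 = ((5 + U)*(1/(2*r)))/3 = ((5 + U)/(2*r))/3 = (5 + U)/(6*r))
H(N) = N²
80*(41 + H(A(-4, 2))) = 80*(41 + ((⅙)*(5 - 4)/2)²) = 80*(41 + ((⅙)*(½)*1)²) = 80*(41 + (1/12)²) = 80*(41 + 1/144) = 80*(5905/144) = 29525/9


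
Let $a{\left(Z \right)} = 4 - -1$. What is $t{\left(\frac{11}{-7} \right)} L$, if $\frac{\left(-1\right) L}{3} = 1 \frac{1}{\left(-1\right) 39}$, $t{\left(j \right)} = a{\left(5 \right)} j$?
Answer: $- \frac{55}{91} \approx -0.6044$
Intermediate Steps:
$a{\left(Z \right)} = 5$ ($a{\left(Z \right)} = 4 + 1 = 5$)
$t{\left(j \right)} = 5 j$
$L = \frac{1}{13}$ ($L = - 3 \cdot 1 \frac{1}{\left(-1\right) 39} = - 3 \cdot 1 \frac{1}{-39} = - 3 \cdot 1 \left(- \frac{1}{39}\right) = \left(-3\right) \left(- \frac{1}{39}\right) = \frac{1}{13} \approx 0.076923$)
$t{\left(\frac{11}{-7} \right)} L = 5 \frac{11}{-7} \cdot \frac{1}{13} = 5 \cdot 11 \left(- \frac{1}{7}\right) \frac{1}{13} = 5 \left(- \frac{11}{7}\right) \frac{1}{13} = \left(- \frac{55}{7}\right) \frac{1}{13} = - \frac{55}{91}$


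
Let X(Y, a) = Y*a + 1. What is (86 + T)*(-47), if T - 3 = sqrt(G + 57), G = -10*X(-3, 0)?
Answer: -4183 - 47*sqrt(47) ≈ -4505.2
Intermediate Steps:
X(Y, a) = 1 + Y*a
G = -10 (G = -10*(1 - 3*0) = -10*(1 + 0) = -10*1 = -10)
T = 3 + sqrt(47) (T = 3 + sqrt(-10 + 57) = 3 + sqrt(47) ≈ 9.8557)
(86 + T)*(-47) = (86 + (3 + sqrt(47)))*(-47) = (89 + sqrt(47))*(-47) = -4183 - 47*sqrt(47)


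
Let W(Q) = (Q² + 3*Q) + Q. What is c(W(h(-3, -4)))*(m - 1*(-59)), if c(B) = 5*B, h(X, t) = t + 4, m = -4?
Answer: 0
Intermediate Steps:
h(X, t) = 4 + t
W(Q) = Q² + 4*Q
c(W(h(-3, -4)))*(m - 1*(-59)) = (5*((4 - 4)*(4 + (4 - 4))))*(-4 - 1*(-59)) = (5*(0*(4 + 0)))*(-4 + 59) = (5*(0*4))*55 = (5*0)*55 = 0*55 = 0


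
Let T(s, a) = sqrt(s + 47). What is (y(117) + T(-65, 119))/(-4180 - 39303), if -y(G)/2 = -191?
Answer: -382/43483 - 3*I*sqrt(2)/43483 ≈ -0.008785 - 9.757e-5*I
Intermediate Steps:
y(G) = 382 (y(G) = -2*(-191) = 382)
T(s, a) = sqrt(47 + s)
(y(117) + T(-65, 119))/(-4180 - 39303) = (382 + sqrt(47 - 65))/(-4180 - 39303) = (382 + sqrt(-18))/(-43483) = (382 + 3*I*sqrt(2))*(-1/43483) = -382/43483 - 3*I*sqrt(2)/43483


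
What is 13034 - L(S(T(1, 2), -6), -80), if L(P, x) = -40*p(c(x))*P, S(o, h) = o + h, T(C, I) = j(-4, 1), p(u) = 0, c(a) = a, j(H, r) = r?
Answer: 13034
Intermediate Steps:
T(C, I) = 1
S(o, h) = h + o
L(P, x) = 0 (L(P, x) = -0*P = -40*0 = 0)
13034 - L(S(T(1, 2), -6), -80) = 13034 - 1*0 = 13034 + 0 = 13034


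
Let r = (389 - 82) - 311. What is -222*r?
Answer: 888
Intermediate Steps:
r = -4 (r = 307 - 311 = -4)
-222*r = -222*(-4) = 888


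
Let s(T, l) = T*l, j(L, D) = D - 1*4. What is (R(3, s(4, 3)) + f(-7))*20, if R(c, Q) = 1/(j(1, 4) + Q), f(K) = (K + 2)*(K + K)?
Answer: 4205/3 ≈ 1401.7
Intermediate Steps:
j(L, D) = -4 + D (j(L, D) = D - 4 = -4 + D)
f(K) = 2*K*(2 + K) (f(K) = (2 + K)*(2*K) = 2*K*(2 + K))
R(c, Q) = 1/Q (R(c, Q) = 1/((-4 + 4) + Q) = 1/(0 + Q) = 1/Q)
(R(3, s(4, 3)) + f(-7))*20 = (1/(4*3) + 2*(-7)*(2 - 7))*20 = (1/12 + 2*(-7)*(-5))*20 = (1/12 + 70)*20 = (841/12)*20 = 4205/3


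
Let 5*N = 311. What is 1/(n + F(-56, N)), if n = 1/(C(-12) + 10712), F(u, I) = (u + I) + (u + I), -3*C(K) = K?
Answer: 53580/664397 ≈ 0.080645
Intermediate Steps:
C(K) = -K/3
N = 311/5 (N = (1/5)*311 = 311/5 ≈ 62.200)
F(u, I) = 2*I + 2*u (F(u, I) = (I + u) + (I + u) = 2*I + 2*u)
n = 1/10716 (n = 1/(-1/3*(-12) + 10712) = 1/(4 + 10712) = 1/10716 ≈ 9.3318e-5)
1/(n + F(-56, N)) = 1/(1/10716 + (2*(311/5) + 2*(-56))) = 1/(1/10716 + (622/5 - 112)) = 1/(1/10716 + 62/5) = 1/(664397/53580) = 53580/664397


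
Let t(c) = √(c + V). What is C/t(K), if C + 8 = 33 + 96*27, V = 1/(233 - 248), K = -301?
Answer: -2617*I*√16935/2258 ≈ -150.82*I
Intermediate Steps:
V = -1/15 (V = 1/(-15) = -1/15 ≈ -0.066667)
t(c) = √(-1/15 + c) (t(c) = √(c - 1/15) = √(-1/15 + c))
C = 2617 (C = -8 + (33 + 96*27) = -8 + (33 + 2592) = -8 + 2625 = 2617)
C/t(K) = 2617/((√(-15 + 225*(-301))/15)) = 2617/((√(-15 - 67725)/15)) = 2617/((√(-67740)/15)) = 2617/(((2*I*√16935)/15)) = 2617/((2*I*√16935/15)) = 2617*(-I*√16935/2258) = -2617*I*√16935/2258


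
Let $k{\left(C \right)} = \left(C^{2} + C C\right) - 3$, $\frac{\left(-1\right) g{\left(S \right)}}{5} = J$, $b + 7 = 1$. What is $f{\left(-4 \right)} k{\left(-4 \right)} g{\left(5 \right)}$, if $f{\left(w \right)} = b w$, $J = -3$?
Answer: $10440$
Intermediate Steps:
$b = -6$ ($b = -7 + 1 = -6$)
$g{\left(S \right)} = 15$ ($g{\left(S \right)} = \left(-5\right) \left(-3\right) = 15$)
$k{\left(C \right)} = -3 + 2 C^{2}$ ($k{\left(C \right)} = \left(C^{2} + C^{2}\right) - 3 = 2 C^{2} - 3 = -3 + 2 C^{2}$)
$f{\left(w \right)} = - 6 w$
$f{\left(-4 \right)} k{\left(-4 \right)} g{\left(5 \right)} = \left(-6\right) \left(-4\right) \left(-3 + 2 \left(-4\right)^{2}\right) 15 = 24 \left(-3 + 2 \cdot 16\right) 15 = 24 \left(-3 + 32\right) 15 = 24 \cdot 29 \cdot 15 = 696 \cdot 15 = 10440$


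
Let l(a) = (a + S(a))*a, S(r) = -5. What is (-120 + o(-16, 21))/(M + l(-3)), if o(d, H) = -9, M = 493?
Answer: -129/517 ≈ -0.24952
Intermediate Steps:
l(a) = a*(-5 + a) (l(a) = (a - 5)*a = (-5 + a)*a = a*(-5 + a))
(-120 + o(-16, 21))/(M + l(-3)) = (-120 - 9)/(493 - 3*(-5 - 3)) = -129/(493 - 3*(-8)) = -129/(493 + 24) = -129/517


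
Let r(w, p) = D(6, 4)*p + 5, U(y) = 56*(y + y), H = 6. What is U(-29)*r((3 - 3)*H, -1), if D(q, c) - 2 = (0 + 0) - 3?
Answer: -19488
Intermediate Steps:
U(y) = 112*y (U(y) = 56*(2*y) = 112*y)
D(q, c) = -1 (D(q, c) = 2 + ((0 + 0) - 3) = 2 + (0 - 3) = 2 - 3 = -1)
r(w, p) = 5 - p (r(w, p) = -p + 5 = 5 - p)
U(-29)*r((3 - 3)*H, -1) = (112*(-29))*(5 - 1*(-1)) = -3248*(5 + 1) = -3248*6 = -19488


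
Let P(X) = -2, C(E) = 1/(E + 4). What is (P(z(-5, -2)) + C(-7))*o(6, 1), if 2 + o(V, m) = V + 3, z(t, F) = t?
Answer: -49/3 ≈ -16.333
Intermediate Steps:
C(E) = 1/(4 + E)
o(V, m) = 1 + V (o(V, m) = -2 + (V + 3) = -2 + (3 + V) = 1 + V)
(P(z(-5, -2)) + C(-7))*o(6, 1) = (-2 + 1/(4 - 7))*(1 + 6) = (-2 + 1/(-3))*7 = (-2 - 1/3)*7 = -7/3*7 = -49/3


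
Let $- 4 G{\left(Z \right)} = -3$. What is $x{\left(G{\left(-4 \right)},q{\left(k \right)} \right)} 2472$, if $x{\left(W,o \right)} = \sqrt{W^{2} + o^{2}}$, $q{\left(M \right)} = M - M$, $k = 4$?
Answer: $1854$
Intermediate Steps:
$G{\left(Z \right)} = \frac{3}{4}$ ($G{\left(Z \right)} = \left(- \frac{1}{4}\right) \left(-3\right) = \frac{3}{4}$)
$q{\left(M \right)} = 0$
$x{\left(G{\left(-4 \right)},q{\left(k \right)} \right)} 2472 = \sqrt{\left(\frac{3}{4}\right)^{2} + 0^{2}} \cdot 2472 = \sqrt{\frac{9}{16} + 0} \cdot 2472 = \sqrt{\frac{9}{16}} \cdot 2472 = \frac{3}{4} \cdot 2472 = 1854$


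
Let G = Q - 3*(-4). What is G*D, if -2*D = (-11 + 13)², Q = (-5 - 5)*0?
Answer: -24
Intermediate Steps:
Q = 0 (Q = -10*0 = 0)
G = 12 (G = 0 - 3*(-4) = 0 + 12 = 12)
D = -2 (D = -(-11 + 13)²/2 = -½*2² = -½*4 = -2)
G*D = 12*(-2) = -24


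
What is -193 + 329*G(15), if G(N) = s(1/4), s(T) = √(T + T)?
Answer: -193 + 329*√2/2 ≈ 39.638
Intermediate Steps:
s(T) = √2*√T (s(T) = √(2*T) = √2*√T)
G(N) = √2/2 (G(N) = √2*√(1/4) = √2*√(¼) = √2*(½) = √2/2)
-193 + 329*G(15) = -193 + 329*(√2/2) = -193 + 329*√2/2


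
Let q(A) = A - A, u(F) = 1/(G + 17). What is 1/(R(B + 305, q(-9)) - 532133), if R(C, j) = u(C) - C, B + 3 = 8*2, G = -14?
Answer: -3/1597352 ≈ -1.8781e-6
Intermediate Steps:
u(F) = ⅓ (u(F) = 1/(-14 + 17) = 1/3 = ⅓)
q(A) = 0
B = 13 (B = -3 + 8*2 = -3 + 16 = 13)
R(C, j) = ⅓ - C
1/(R(B + 305, q(-9)) - 532133) = 1/((⅓ - (13 + 305)) - 532133) = 1/((⅓ - 1*318) - 532133) = 1/((⅓ - 318) - 532133) = 1/(-953/3 - 532133) = 1/(-1597352/3) = -3/1597352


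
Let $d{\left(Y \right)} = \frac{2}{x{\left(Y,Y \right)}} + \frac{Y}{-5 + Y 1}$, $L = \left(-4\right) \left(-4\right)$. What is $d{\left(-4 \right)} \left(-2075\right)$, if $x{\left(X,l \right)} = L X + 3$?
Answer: $- \frac{468950}{549} \approx -854.19$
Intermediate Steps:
$L = 16$
$x{\left(X,l \right)} = 3 + 16 X$ ($x{\left(X,l \right)} = 16 X + 3 = 3 + 16 X$)
$d{\left(Y \right)} = \frac{2}{3 + 16 Y} + \frac{Y}{-5 + Y}$ ($d{\left(Y \right)} = \frac{2}{3 + 16 Y} + \frac{Y}{-5 + Y 1} = \frac{2}{3 + 16 Y} + \frac{Y}{-5 + Y}$)
$d{\left(-4 \right)} \left(-2075\right) = \frac{-10 + 2 \left(-4\right) - 4 \left(3 + 16 \left(-4\right)\right)}{\left(-5 - 4\right) \left(3 + 16 \left(-4\right)\right)} \left(-2075\right) = \frac{-10 - 8 - 4 \left(3 - 64\right)}{\left(-9\right) \left(3 - 64\right)} \left(-2075\right) = - \frac{-10 - 8 - -244}{9 \left(-61\right)} \left(-2075\right) = \left(- \frac{1}{9}\right) \left(- \frac{1}{61}\right) \left(-10 - 8 + 244\right) \left(-2075\right) = \left(- \frac{1}{9}\right) \left(- \frac{1}{61}\right) 226 \left(-2075\right) = \frac{226}{549} \left(-2075\right) = - \frac{468950}{549}$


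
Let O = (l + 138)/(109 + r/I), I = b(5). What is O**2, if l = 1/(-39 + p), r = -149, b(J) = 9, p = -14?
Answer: 4331877489/1944457216 ≈ 2.2278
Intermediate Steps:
l = -1/53 (l = 1/(-39 - 14) = 1/(-53) = -1/53 ≈ -0.018868)
I = 9
O = 65817/44096 (O = (-1/53 + 138)/(109 - 149/9) = 7313/(53*(109 - 149*1/9)) = 7313/(53*(109 - 149/9)) = 7313/(53*(832/9)) = (7313/53)*(9/832) = 65817/44096 ≈ 1.4926)
O**2 = (65817/44096)**2 = 4331877489/1944457216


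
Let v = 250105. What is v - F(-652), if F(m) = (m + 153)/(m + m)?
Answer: 326136421/1304 ≈ 2.5010e+5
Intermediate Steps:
F(m) = (153 + m)/(2*m) (F(m) = (153 + m)/((2*m)) = (153 + m)*(1/(2*m)) = (153 + m)/(2*m))
v - F(-652) = 250105 - (153 - 652)/(2*(-652)) = 250105 - (-1)*(-499)/(2*652) = 250105 - 1*499/1304 = 250105 - 499/1304 = 326136421/1304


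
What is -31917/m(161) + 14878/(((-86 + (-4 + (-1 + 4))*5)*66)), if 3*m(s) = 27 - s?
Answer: 286543427/402402 ≈ 712.08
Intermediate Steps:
m(s) = 9 - s/3 (m(s) = (27 - s)/3 = 9 - s/3)
-31917/m(161) + 14878/(((-86 + (-4 + (-1 + 4))*5)*66)) = -31917/(9 - ⅓*161) + 14878/(((-86 + (-4 + (-1 + 4))*5)*66)) = -31917/(9 - 161/3) + 14878/(((-86 + (-4 + 3)*5)*66)) = -31917/(-134/3) + 14878/(((-86 - 1*5)*66)) = -31917*(-3/134) + 14878/(((-86 - 5)*66)) = 95751/134 + 14878/((-91*66)) = 95751/134 + 14878/(-6006) = 95751/134 + 14878*(-1/6006) = 95751/134 - 7439/3003 = 286543427/402402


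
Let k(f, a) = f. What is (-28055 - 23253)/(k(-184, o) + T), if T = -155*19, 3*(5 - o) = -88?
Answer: 51308/3129 ≈ 16.398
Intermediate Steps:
o = 103/3 (o = 5 - 1/3*(-88) = 5 + 88/3 = 103/3 ≈ 34.333)
T = -2945
(-28055 - 23253)/(k(-184, o) + T) = (-28055 - 23253)/(-184 - 2945) = -51308/(-3129) = -51308*(-1/3129) = 51308/3129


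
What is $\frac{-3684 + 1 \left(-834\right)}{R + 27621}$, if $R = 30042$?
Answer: $- \frac{502}{6407} \approx -0.078352$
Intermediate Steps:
$\frac{-3684 + 1 \left(-834\right)}{R + 27621} = \frac{-3684 + 1 \left(-834\right)}{30042 + 27621} = \frac{-3684 - 834}{57663} = \left(-4518\right) \frac{1}{57663} = - \frac{502}{6407}$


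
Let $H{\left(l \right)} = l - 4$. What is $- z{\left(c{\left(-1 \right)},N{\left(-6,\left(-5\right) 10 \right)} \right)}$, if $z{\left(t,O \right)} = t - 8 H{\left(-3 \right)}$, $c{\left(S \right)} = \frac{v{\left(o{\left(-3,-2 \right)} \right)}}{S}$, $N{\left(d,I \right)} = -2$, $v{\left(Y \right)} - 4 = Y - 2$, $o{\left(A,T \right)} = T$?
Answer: $-56$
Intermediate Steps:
$v{\left(Y \right)} = 2 + Y$ ($v{\left(Y \right)} = 4 + \left(Y - 2\right) = 4 + \left(-2 + Y\right) = 2 + Y$)
$H{\left(l \right)} = -4 + l$ ($H{\left(l \right)} = l - 4 = -4 + l$)
$c{\left(S \right)} = 0$ ($c{\left(S \right)} = \frac{2 - 2}{S} = \frac{0}{S} = 0$)
$z{\left(t,O \right)} = 56 + t$ ($z{\left(t,O \right)} = t - 8 \left(-4 - 3\right) = t - -56 = t + 56 = 56 + t$)
$- z{\left(c{\left(-1 \right)},N{\left(-6,\left(-5\right) 10 \right)} \right)} = - (56 + 0) = \left(-1\right) 56 = -56$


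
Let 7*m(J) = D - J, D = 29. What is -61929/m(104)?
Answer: 144501/25 ≈ 5780.0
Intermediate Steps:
m(J) = 29/7 - J/7 (m(J) = (29 - J)/7 = 29/7 - J/7)
-61929/m(104) = -61929/(29/7 - ⅐*104) = -61929/(29/7 - 104/7) = -61929/(-75/7) = -61929*(-7/75) = 144501/25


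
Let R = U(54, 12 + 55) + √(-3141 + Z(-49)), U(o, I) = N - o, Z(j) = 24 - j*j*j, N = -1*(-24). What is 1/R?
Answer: 15/56816 + √28633/56816 ≈ 0.0032423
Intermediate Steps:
N = 24
Z(j) = 24 - j³ (Z(j) = 24 - j²*j = 24 - j³)
U(o, I) = 24 - o
R = -30 + 2*√28633 (R = (24 - 1*54) + √(-3141 + (24 - 1*(-49)³)) = (24 - 54) + √(-3141 + (24 - 1*(-117649))) = -30 + √(-3141 + (24 + 117649)) = -30 + √(-3141 + 117673) = -30 + √114532 = -30 + 2*√28633 ≈ 308.43)
1/R = 1/(-30 + 2*√28633)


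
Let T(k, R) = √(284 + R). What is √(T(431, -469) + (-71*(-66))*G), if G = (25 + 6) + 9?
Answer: √(187440 + I*√185) ≈ 432.94 + 0.016*I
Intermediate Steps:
G = 40 (G = 31 + 9 = 40)
√(T(431, -469) + (-71*(-66))*G) = √(√(284 - 469) - 71*(-66)*40) = √(√(-185) + 4686*40) = √(I*√185 + 187440) = √(187440 + I*√185)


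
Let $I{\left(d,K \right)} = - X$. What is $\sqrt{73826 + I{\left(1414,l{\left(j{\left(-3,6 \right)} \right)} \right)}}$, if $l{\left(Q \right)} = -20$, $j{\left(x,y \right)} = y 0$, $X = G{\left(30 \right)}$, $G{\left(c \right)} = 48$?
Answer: $\sqrt{73778} \approx 271.62$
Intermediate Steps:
$X = 48$
$j{\left(x,y \right)} = 0$
$I{\left(d,K \right)} = -48$ ($I{\left(d,K \right)} = \left(-1\right) 48 = -48$)
$\sqrt{73826 + I{\left(1414,l{\left(j{\left(-3,6 \right)} \right)} \right)}} = \sqrt{73826 - 48} = \sqrt{73778}$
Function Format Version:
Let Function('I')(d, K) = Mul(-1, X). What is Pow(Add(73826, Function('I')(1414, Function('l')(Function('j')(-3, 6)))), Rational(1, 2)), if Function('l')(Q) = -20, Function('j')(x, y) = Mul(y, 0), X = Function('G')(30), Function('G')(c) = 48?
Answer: Pow(73778, Rational(1, 2)) ≈ 271.62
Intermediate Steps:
X = 48
Function('j')(x, y) = 0
Function('I')(d, K) = -48 (Function('I')(d, K) = Mul(-1, 48) = -48)
Pow(Add(73826, Function('I')(1414, Function('l')(Function('j')(-3, 6)))), Rational(1, 2)) = Pow(Add(73826, -48), Rational(1, 2)) = Pow(73778, Rational(1, 2))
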